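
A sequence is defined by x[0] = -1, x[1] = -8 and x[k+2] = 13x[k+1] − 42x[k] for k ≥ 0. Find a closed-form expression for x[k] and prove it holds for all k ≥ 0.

Claim: x[k] = 6^k − 2·7^k.

Base cases: x[0] = -1 and 6^0 − 2·7^0 = -1; x[1] = -8 and 6^1 − 2·7^1 = -8.
Assume x[j] = 6^j − 2·7^j for all 0 ≤ j ≤ m, where m ≥ 1.
Then x[m+1] = 13x[m] − 42x[m−1] = 13·(6^m − 2·7^m) − 42·(6^{m−1} − 2·7^{m−1}) = (13·6 − 42)6^{m−1} − 2·(13·7 − 42)7^{m−1} = 36·6^{m−1} − 98·7^{m−1} = 6^{m+1} − 2·7^{m+1}.
This completes the inductive step, so x[k] = 6^k − 2·7^k for all k ≥ 0.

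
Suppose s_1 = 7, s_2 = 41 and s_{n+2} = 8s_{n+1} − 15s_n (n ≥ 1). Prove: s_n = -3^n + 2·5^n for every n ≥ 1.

Base cases: s_1 = 7 and -3^1 + 2·5^1 = 7; s_2 = 41 and -3^2 + 2·5^2 = 41.
Assume s_i = -3^i + 2·5^i for all 1 ≤ i ≤ j, where j ≥ 2.
Then s_{j+1} = 8s_j − 15s_{j−1} = 8·(-3^j + 2·5^j) − 15·(-3^{j−1} + 2·5^{j−1}) = -(8·3 − 15)3^{j−1} + 2·(8·5 − 15)5^{j−1} = -9·3^{j−1} + 50·5^{j−1} = -3^{j+1} + 2·5^{j+1}.
This completes the inductive step, so s_n = -3^n + 2·5^n for all n ≥ 1.

s_n = -3^n + 2·5^n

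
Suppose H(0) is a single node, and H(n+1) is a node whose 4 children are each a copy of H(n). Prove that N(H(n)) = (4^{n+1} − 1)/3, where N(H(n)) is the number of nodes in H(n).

Base case: N(H(0)) = 1, and (4^{0+1} − 1)/3 = 1.
Assume N(H(k)) = (4^{k+1} − 1)/3.
Then N(H(k+1)) = 1 + 4N(H(k)) = 1 + 4·(4^{k+1} − 1)/3 = 1 + (4^{k+2} − 4)/3 = (3 + 4^{k+2} − 4)/3 = (4^{k+2} − 1)/3.
Hence N(H(n)) = (4^{n+1} − 1)/3 for every n ≥ 0, by induction.

N(H(n)) = (4^{n+1} − 1)/3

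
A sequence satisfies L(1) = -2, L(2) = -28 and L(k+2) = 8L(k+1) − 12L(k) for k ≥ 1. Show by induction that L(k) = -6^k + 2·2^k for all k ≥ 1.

Base cases: L(1) = -2 and -6^1 + 2·2^1 = -2; L(2) = -28 and -6^2 + 2·2^2 = -28.
Assume L(j) = -6^j + 2·2^j for all 1 ≤ j ≤ m, where m ≥ 2.
Then L(m+1) = 8L(m) − 12L(m−1) = 8·(-6^m + 2·2^m) − 12·(-6^{m−1} + 2·2^{m−1}) = -(8·6 − 12)6^{m−1} + 2·(8·2 − 12)2^{m−1} = -36·6^{m−1} + 8·2^{m−1} = -6^{m+1} + 2·2^{m+1}.
This completes the inductive step, so L(k) = -6^k + 2·2^k for all k ≥ 1.

L(k) = -6^k + 2·2^k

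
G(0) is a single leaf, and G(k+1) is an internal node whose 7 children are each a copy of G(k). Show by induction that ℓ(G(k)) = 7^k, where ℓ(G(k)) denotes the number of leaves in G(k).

Base case: ℓ(G(0)) = 1, and 7^0 = 1.
Assume ℓ(G(m)) = 7^m.
Then ℓ(G(m+1)) = 7·ℓ(G(m)) = 7·7^m = 7^{m+1}.
So the formula holds for m+1, and by induction ℓ(G(k)) = 7^k for all k ≥ 0.

ℓ(G(k)) = 7^k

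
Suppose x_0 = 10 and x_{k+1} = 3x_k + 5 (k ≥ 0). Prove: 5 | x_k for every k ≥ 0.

Base case: x_0 = 10 = 5·2, so 5 | x_0.
Assume 5 | x_j, so x_j = 5t for some integer t.
Then x_{j+1} = 3x_j + 5 = 3·(5t) + 5 = 5(3t + 1), so 5 | x_{j+1}.
So the property holds for j+1, and by induction 5 | x_k for all k ≥ 0.

5 | x_k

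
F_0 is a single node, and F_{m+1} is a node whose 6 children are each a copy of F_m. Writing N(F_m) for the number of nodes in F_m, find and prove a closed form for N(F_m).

Claim: N(F_m) = (6^{m+1} − 1)/5.

Base case: N(F_0) = 1, and (6^{0+1} − 1)/5 = 1.
Assume N(F_j) = (6^{j+1} − 1)/5.
Then N(F_{j+1}) = 1 + 6N(F_j) = 1 + 6·(6^{j+1} − 1)/5 = 1 + (6^{j+2} − 6)/5 = (5 + 6^{j+2} − 6)/5 = (6^{j+2} − 1)/5.
So the formula holds for j+1, and by induction N(F_m) = (6^{m+1} − 1)/5 for all m ≥ 0.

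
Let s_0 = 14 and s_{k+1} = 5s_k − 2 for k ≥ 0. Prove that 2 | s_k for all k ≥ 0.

Base case: s_0 = 14 = 2·7, so 2 | s_0.
Assume 2 | s_r, so s_r = 2t for some integer t.
Then s_{r+1} = 5s_r − 2 = 5·(2t) − 2 = 2(5t − 1), so 2 | s_{r+1}.
Hence 2 | s_k for every k ≥ 0, by induction.

2 | s_k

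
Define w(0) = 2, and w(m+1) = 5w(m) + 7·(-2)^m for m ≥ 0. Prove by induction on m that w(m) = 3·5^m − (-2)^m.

Base case: w(0) = 2, and 3·5^0 − (-2)^0 = 3 − 1 = 2.
Assume w(k) = 3·5^k − (-2)^k for some k ≥ 0.
Then w(k+1) = 5w(k) + 7·(-2)^k = 5·(3·5^k − (-2)^k) + 7·(-2)^k = 3·5^{k+1} − 5·(-2)^k + 7·(-2)^k = 3·5^{k+1} + 2·(-2)^k = 3·5^{k+1} − (-2)^{k+1}.
So the formula holds for k+1, and by induction w(m) = 3·5^m − (-2)^m for all m ≥ 0.

w(m) = 3·5^m − (-2)^m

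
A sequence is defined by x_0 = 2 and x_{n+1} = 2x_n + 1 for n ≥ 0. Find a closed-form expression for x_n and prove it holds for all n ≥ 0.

Claim: x_n = 3·2^n − 1.

Base case: x_0 = 2, and 3·2^0 − 1 = 3 − 1 = 2.
Assume x_m = 3·2^m − 1 for some m ≥ 0.
Then x_{m+1} = 2x_m + 1 = 2·(3·2^m − 1) + 1 = 6·2^m − 2 + 1 = 3·2^{m+1} − 1.
Hence x_n = 3·2^n − 1 for every n ≥ 0, by induction.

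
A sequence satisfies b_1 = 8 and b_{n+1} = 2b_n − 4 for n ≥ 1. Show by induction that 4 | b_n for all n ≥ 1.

Base case: b_1 = 8 = 4·2, so 4 | b_1.
Assume 4 | b_r, so b_r = 4t for some integer t.
Then b_{r+1} = 2b_r − 4 = 2·(4t) − 4 = 4(2t − 1), so 4 | b_{r+1}.
Hence 4 | b_n for every n ≥ 1, by induction.

4 | b_n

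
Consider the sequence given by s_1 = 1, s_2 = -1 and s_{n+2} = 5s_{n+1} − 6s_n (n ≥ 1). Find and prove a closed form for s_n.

Claim: s_n = 2·2^n − 3^n.

Base cases: s_1 = 1 and 2·2^1 − 3^1 = 1; s_2 = -1 and 2·2^2 − 3^2 = -1.
Assume s_j = 2·2^j − 3^j for all 1 ≤ j ≤ m, where m ≥ 2.
Then s_{m+1} = 5s_m − 6s_{m−1} = 5·(2·2^m − 3^m) − 6·(2·2^{m−1} − 3^{m−1}) = 2·(5·2 − 6)2^{m−1} − (5·3 − 6)3^{m−1} = 8·2^{m−1} − 9·3^{m−1} = 2·2^{m+1} − 3^{m+1}.
So the formula holds for m+1, and by strong induction s_n = 2·2^n − 3^n for all n ≥ 1.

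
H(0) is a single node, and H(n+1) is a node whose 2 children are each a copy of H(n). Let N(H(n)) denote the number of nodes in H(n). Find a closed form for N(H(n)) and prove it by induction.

Claim: N(H(n)) = 2^{n+1} − 1.

Base case: N(H(0)) = 1, and 2^{0+1} − 1 = 1.
Assume N(H(j)) = 2^{j+1} − 1.
Then N(H(j+1)) = 1 + 2N(H(j)) = 1 + 2(2^{j+1} − 1) = 2^{j+2} − 2 + 1 = 2^{j+2} − 1.
Hence N(H(n)) = 2^{n+1} − 1 for every n ≥ 0, by induction.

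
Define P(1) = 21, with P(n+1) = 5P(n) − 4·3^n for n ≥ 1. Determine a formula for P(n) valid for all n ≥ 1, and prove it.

Claim: P(n) = 3·5^n + 2·3^n.

Base case: P(1) = 21, and 3·5^1 + 2·3^1 = 15 + 6 = 21.
Assume P(k) = 3·5^k + 2·3^k for some k ≥ 1.
Then P(k+1) = 5P(k) − 4·3^k = 5·(3·5^k + 2·3^k) − 4·3^k = 3·5^{k+1} + 10·3^k − 4·3^k = 3·5^{k+1} + 6·3^k = 3·5^{k+1} + 2·3^{k+1}.
So the formula holds for k+1, and by induction P(n) = 3·5^n + 2·3^n for all n ≥ 1.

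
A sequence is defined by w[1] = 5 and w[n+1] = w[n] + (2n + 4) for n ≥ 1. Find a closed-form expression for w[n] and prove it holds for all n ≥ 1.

Claim: w[n] = n^2 + 3n + 1.

Base case: w[1] = 5, and 1^2 + 3·1 + 1 = 5.
Assume w[k] = k^2 + 3k + 1.
Then w[k+1] = w[k] + (2k + 4) = (k^2 + 3k + 1) + (2k + 4) = k^2 + 5k + 5,
and (k+1)^2 + 3·(k+1) + 1 = k^2 + 5k + 5.
By induction, w[n] = n^2 + 3n + 1 for all n ≥ 1.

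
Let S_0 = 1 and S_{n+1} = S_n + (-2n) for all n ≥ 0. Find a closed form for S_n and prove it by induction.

Claim: S_n = -n^2 + n + 1.

Base case: S_0 = 1, and -0^2 + 0 + 1 = 1.
Assume S_j = -j^2 + j + 1.
Then S_{j+1} = S_j + (-2j) = (-j^2 + j + 1) + (-2j) = -j^2 − j + 1,
and -(j+1)^2 + (j+1) + 1 = -j^2 − j + 1.
By induction, S_n = -n^2 + n + 1 for all n ≥ 0.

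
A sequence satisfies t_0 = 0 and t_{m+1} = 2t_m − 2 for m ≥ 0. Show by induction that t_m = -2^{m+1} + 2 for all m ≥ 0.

Base case: t_0 = 0, and -2^{0+1} + 2 = -2 + 2 = 0.
Assume t_r = -2^{r+1} + 2 for some r ≥ 0.
Then t_{r+1} = 2t_r − 2 = 2·(-2^{r+1} + 2) − 2 = -2^{r+2} + 4 − 2 = -2^{r+2} + 2.
Hence t_m = -2^{m+1} + 2 for every m ≥ 0, by induction.

t_m = -2^{m+1} + 2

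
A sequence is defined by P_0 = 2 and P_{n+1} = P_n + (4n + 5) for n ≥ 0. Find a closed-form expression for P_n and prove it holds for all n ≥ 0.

Claim: P_n = 2n^2 + 3n + 2.

Base case: P_0 = 2, and 2·0^2 + 3·0 + 2 = 2.
Assume P_j = 2j^2 + 3j + 2.
Then P_{j+1} = P_j + (4j + 5) = (2j^2 + 3j + 2) + (4j + 5) = 2j^2 + 7j + 7,
and 2·(j+1)^2 + 3·(j+1) + 2 = 2j^2 + 7j + 7.
This completes the inductive step, so P_n = 2n^2 + 3n + 2 for all n ≥ 0.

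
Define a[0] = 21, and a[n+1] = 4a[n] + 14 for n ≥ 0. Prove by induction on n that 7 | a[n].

Base case: a[0] = 21 = 7·3, so 7 | a[0].
Assume 7 | a[m], so a[m] = 7t for some integer t.
Then a[m+1] = 4a[m] + 14 = 4·(7t) + 14 = 7(4t + 2), so 7 | a[m+1].
Hence 7 | a[n] for every n ≥ 0, by induction.

7 | a[n]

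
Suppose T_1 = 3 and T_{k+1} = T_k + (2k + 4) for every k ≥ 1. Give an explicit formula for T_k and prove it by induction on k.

Claim: T_k = k^2 + 3k − 1.

Base case: T_1 = 3, and 1^2 + 3·1 − 1 = 3.
Assume T_m = m^2 + 3m − 1.
Then T_{m+1} = T_m + (2m + 4) = (m^2 + 3m − 1) + (2m + 4) = m^2 + 5m + 3,
and (m+1)^2 + 3·(m+1) − 1 = m^2 + 5m + 3.
This completes the inductive step, so T_k = k^2 + 3k − 1 for all k ≥ 1.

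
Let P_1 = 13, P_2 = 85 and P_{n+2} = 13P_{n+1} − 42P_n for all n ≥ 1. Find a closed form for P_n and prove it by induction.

Claim: P_n = 7^n + 6^n.

Base cases: P_1 = 13 and 7^1 + 6^1 = 13; P_2 = 85 and 7^2 + 6^2 = 85.
Assume P_j = 7^j + 6^j for all 1 ≤ j ≤ m, where m ≥ 2.
Then P_{m+1} = 13P_m − 42P_{m−1} = 13·(7^m + 6^m) − 42·(7^{m−1} + 6^{m−1}) = (13·7 − 42)7^{m−1} + (13·6 − 42)6^{m−1} = 49·7^{m−1} + 36·6^{m−1} = 7^{m+1} + 6^{m+1}.
Hence P_n = 7^n + 6^n for every n ≥ 1, by strong induction.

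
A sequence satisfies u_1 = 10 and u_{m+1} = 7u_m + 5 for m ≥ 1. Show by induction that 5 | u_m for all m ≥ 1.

Base case: u_1 = 10 = 5·2, so 5 | u_1.
Assume 5 | u_r, so u_r = 5t for some integer t.
Then u_{r+1} = 7u_r + 5 = 7·(5t) + 5 = 5(7t + 1), so 5 | u_{r+1}.
So the property holds for r+1, and by induction 5 | u_m for all m ≥ 1.

5 | u_m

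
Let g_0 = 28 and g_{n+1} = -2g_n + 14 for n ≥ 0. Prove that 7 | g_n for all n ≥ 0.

Base case: g_0 = 28 = 7·4, so 7 | g_0.
Assume 7 | g_r, so g_r = 7t for some integer t.
Then g_{r+1} = -2g_r + 14 = -2·(7t) + 14 = 7(-2t + 2), so 7 | g_{r+1}.
So the property holds for r+1, and by induction 7 | g_n for all n ≥ 0.

7 | g_n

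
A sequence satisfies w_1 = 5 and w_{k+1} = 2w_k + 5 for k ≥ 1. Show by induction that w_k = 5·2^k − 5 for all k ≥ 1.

Base case: w_1 = 5, and 5·2^1 − 5 = 10 − 5 = 5.
Assume w_m = 5·2^m − 5 for some m ≥ 1.
Then w_{m+1} = 2w_m + 5 = 2·(5·2^m − 5) + 5 = 10·2^m − 10 + 5 = 5·2^{m+1} − 5.
By induction, w_k = 5·2^k − 5 for all k ≥ 1.

w_k = 5·2^k − 5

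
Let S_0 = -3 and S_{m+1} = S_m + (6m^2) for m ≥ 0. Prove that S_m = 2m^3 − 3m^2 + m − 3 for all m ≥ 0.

Base case: S_0 = -3, and 2·0^3 − 3·0^2 + 0 − 3 = -3.
Assume S_r = 2r^3 − 3r^2 + r − 3.
Then S_{r+1} = S_r + (6r^2) = (2r^3 − 3r^2 + r − 3) + (6r^2) = 2r^3 + 3r^2 + r − 3,
and 2·(r+1)^3 − 3·(r+1)^2 + (r+1) − 3 = 2r^3 + 3r^2 + r − 3.
By induction, S_m = 2m^3 − 3m^2 + m − 3 for all m ≥ 0.

S_m = 2m^3 − 3m^2 + m − 3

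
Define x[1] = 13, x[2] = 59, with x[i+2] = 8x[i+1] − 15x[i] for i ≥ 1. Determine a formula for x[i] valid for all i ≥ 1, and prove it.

Claim: x[i] = 3^i + 2·5^i.

Base cases: x[1] = 13 and 3^1 + 2·5^1 = 13; x[2] = 59 and 3^2 + 2·5^2 = 59.
Assume x[j] = 3^j + 2·5^j for all 1 ≤ j ≤ m, where m ≥ 2.
Then x[m+1] = 8x[m] − 15x[m−1] = 8·(3^m + 2·5^m) − 15·(3^{m−1} + 2·5^{m−1}) = (8·3 − 15)3^{m−1} + 2·(8·5 − 15)5^{m−1} = 9·3^{m−1} + 50·5^{m−1} = 3^{m+1} + 2·5^{m+1}.
By strong induction, x[i] = 3^i + 2·5^i for all i ≥ 1.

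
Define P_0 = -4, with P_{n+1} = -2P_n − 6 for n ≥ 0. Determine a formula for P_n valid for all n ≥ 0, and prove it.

Claim: P_n = -2·(-2)^n − 2.

Base case: P_0 = -4, and -2·(-2)^0 − 2 = -2 − 2 = -4.
Assume P_r = -2·(-2)^r − 2 for some r ≥ 0.
Then P_{r+1} = -2P_r − 6 = -2·(-2·(-2)^r − 2) − 6 = 4·(-2)^r + 4 − 6 = -2·(-2)^{r+1} − 2.
So the formula holds for r+1, and by induction P_n = -2·(-2)^n − 2 for all n ≥ 0.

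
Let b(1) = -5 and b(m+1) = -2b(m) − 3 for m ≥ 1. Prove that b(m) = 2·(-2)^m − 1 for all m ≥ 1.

Base case: b(1) = -5, and 2·(-2)^1 − 1 = -4 − 1 = -5.
Assume b(r) = 2·(-2)^r − 1 for some r ≥ 1.
Then b(r+1) = -2b(r) − 3 = -2·(2·(-2)^r − 1) − 3 = -4·(-2)^r + 2 − 3 = 2·(-2)^{r+1} − 1.
Hence b(m) = 2·(-2)^m − 1 for every m ≥ 1, by induction.

b(m) = 2·(-2)^m − 1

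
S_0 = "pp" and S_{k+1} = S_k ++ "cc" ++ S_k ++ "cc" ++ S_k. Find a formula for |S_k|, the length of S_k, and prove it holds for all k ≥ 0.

Claim: |S_k| = 4·3^k − 2.

Base case: |S_0| = 2, and 4·3^0 − 2 = 2.
Assume |S_j| = 4·3^j − 2.
Then |S_{j+1}| = 3|S_j| + 4 = 3(4·3^j − 2) + 4 = 4·3^{j+1} − 6 + 4 = 4·3^{j+1} − 2.
So the formula holds for j+1, and by induction |S_k| = 4·3^k − 2 for all k ≥ 0.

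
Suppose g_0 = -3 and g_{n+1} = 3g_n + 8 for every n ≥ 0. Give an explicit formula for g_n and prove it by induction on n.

Claim: g_n = 3^n − 4.

Base case: g_0 = -3, and 3^0 − 4 = 1 − 4 = -3.
Assume g_k = 3^k − 4 for some k ≥ 0.
Then g_{k+1} = 3g_k + 8 = 3·(3^k − 4) + 8 = 3^{k+1} − 12 + 8 = 3^{k+1} − 4.
So the formula holds for k+1, and by induction g_n = 3^n − 4 for all n ≥ 0.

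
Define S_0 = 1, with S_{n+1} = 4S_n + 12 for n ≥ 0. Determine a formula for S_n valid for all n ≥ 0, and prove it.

Claim: S_n = 5·4^n − 4.

Base case: S_0 = 1, and 5·4^0 − 4 = 5 − 4 = 1.
Assume S_m = 5·4^m − 4 for some m ≥ 0.
Then S_{m+1} = 4S_m + 12 = 4·(5·4^m − 4) + 12 = 20·4^m − 16 + 12 = 5·4^{m+1} − 4.
This completes the inductive step, so S_n = 5·4^n − 4 for all n ≥ 0.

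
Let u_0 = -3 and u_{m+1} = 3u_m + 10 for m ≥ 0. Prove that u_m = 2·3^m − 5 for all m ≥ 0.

Base case: u_0 = -3, and 2·3^0 − 5 = 2 − 5 = -3.
Assume u_r = 2·3^r − 5 for some r ≥ 0.
Then u_{r+1} = 3u_r + 10 = 3·(2·3^r − 5) + 10 = 6·3^r − 15 + 10 = 2·3^{r+1} − 5.
So the formula holds for r+1, and by induction u_m = 2·3^m − 5 for all m ≥ 0.

u_m = 2·3^m − 5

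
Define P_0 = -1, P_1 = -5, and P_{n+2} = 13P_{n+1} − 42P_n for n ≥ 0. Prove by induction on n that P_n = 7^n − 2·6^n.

Base cases: P_0 = -1 and 7^0 − 2·6^0 = -1; P_1 = -5 and 7^1 − 2·6^1 = -5.
Assume P_j = 7^j − 2·6^j for all 0 ≤ j ≤ r, where r ≥ 1.
Then P_{r+1} = 13P_r − 42P_{r−1} = 13·(7^r − 2·6^r) − 42·(7^{r−1} − 2·6^{r−1}) = (13·7 − 42)7^{r−1} − 2·(13·6 − 42)6^{r−1} = 49·7^{r−1} − 72·6^{r−1} = 7^{r+1} − 2·6^{r+1}.
By strong induction, P_n = 7^n − 2·6^n for all n ≥ 0.

P_n = 7^n − 2·6^n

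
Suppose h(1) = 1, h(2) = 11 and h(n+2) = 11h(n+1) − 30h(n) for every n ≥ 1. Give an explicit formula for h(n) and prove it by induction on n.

Claim: h(n) = -5^n + 6^n.

Base cases: h(1) = 1 and -5^1 + 6^1 = 1; h(2) = 11 and -5^2 + 6^2 = 11.
Assume h(j) = -5^j + 6^j for all 1 ≤ j ≤ m, where m ≥ 2.
Then h(m+1) = 11h(m) − 30h(m−1) = 11·(-5^m + 6^m) − 30·(-5^{m−1} + 6^{m−1}) = -(11·5 − 30)5^{m−1} + (11·6 − 30)6^{m−1} = -25·5^{m−1} + 36·6^{m−1} = -5^{m+1} + 6^{m+1}.
Hence h(n) = -5^n + 6^n for every n ≥ 1, by strong induction.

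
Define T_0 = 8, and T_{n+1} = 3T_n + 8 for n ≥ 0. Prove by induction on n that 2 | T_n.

Base case: T_0 = 8 = 2·4, so 2 | T_0.
Assume 2 | T_m, so T_m = 2t for some integer t.
Then T_{m+1} = 3T_m + 8 = 3·(2t) + 8 = 2(3t + 4), so 2 | T_{m+1}.
So the property holds for m+1, and by induction 2 | T_n for all n ≥ 0.

2 | T_n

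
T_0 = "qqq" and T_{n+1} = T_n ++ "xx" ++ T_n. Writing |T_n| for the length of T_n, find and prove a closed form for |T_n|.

Claim: |T_n| = 5·2^n − 2.

Base case: |T_0| = 3, and 5·2^0 − 2 = 3.
Assume |T_k| = 5·2^k − 2.
Then |T_{k+1}| = |T_k| + 2 + |T_k| = 2|T_k| + 2 = 2(5·2^k − 2) + 2 = 5·2^{k+1} − 4 + 2 = 5·2^{k+1} − 2.
This completes the inductive step, so |T_n| = 5·2^n − 2 for all n ≥ 0.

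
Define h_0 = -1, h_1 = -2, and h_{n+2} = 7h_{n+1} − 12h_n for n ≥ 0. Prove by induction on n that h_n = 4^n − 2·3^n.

Base cases: h_0 = -1 and 4^0 − 2·3^0 = -1; h_1 = -2 and 4^1 − 2·3^1 = -2.
Assume h_j = 4^j − 2·3^j for all 0 ≤ j ≤ r, where r ≥ 1.
Then h_{r+1} = 7h_r − 12h_{r−1} = 7·(4^r − 2·3^r) − 12·(4^{r−1} − 2·3^{r−1}) = (7·4 − 12)4^{r−1} − 2·(7·3 − 12)3^{r−1} = 16·4^{r−1} − 18·3^{r−1} = 4^{r+1} − 2·3^{r+1}.
By strong induction, h_n = 4^n − 2·3^n for all n ≥ 0.

h_n = 4^n − 2·3^n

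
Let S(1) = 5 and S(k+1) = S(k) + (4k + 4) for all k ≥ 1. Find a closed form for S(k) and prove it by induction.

Claim: S(k) = 2k^2 + 2k + 1.

Base case: S(1) = 5, and 2·1^2 + 2·1 + 1 = 5.
Assume S(r) = 2r^2 + 2r + 1.
Then S(r+1) = S(r) + (4r + 4) = (2r^2 + 2r + 1) + (4r + 4) = 2r^2 + 6r + 5,
and 2·(r+1)^2 + 2·(r+1) + 1 = 2r^2 + 6r + 5.
Hence S(k) = 2k^2 + 2k + 1 for every k ≥ 1, by induction.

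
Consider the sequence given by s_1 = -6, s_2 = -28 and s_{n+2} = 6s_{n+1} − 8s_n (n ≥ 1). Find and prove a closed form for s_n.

Claim: s_n = 2^n − 2·4^n.

Base cases: s_1 = -6 and 2^1 − 2·4^1 = -6; s_2 = -28 and 2^2 − 2·4^2 = -28.
Assume s_j = 2^j − 2·4^j for all 1 ≤ j ≤ m, where m ≥ 2.
Then s_{m+1} = 6s_m − 8s_{m−1} = 6·(2^m − 2·4^m) − 8·(2^{m−1} − 2·4^{m−1}) = (6·2 − 8)2^{m−1} − 2·(6·4 − 8)4^{m−1} = 4·2^{m−1} − 32·4^{m−1} = 2^{m+1} − 2·4^{m+1}.
This completes the inductive step, so s_n = 2^n − 2·4^n for all n ≥ 1.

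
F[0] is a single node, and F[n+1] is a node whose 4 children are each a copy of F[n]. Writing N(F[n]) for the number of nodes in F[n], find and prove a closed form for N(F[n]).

Claim: N(F[n]) = (4^{n+1} − 1)/3.

Base case: N(F[0]) = 1, and (4^{0+1} − 1)/3 = 1.
Assume N(F[k]) = (4^{k+1} − 1)/3.
Then N(F[k+1]) = 1 + 4N(F[k]) = 1 + 4·(4^{k+1} − 1)/3 = 1 + (4^{k+2} − 4)/3 = (3 + 4^{k+2} − 4)/3 = (4^{k+2} − 1)/3.
Hence N(F[n]) = (4^{n+1} − 1)/3 for every n ≥ 0, by induction.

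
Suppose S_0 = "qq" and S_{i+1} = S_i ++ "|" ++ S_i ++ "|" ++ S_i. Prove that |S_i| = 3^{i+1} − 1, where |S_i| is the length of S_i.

Base case: |S_0| = 2, and 3^{0+1} − 1 = 2.
Assume |S_m| = 3^{m+1} − 1.
Then |S_{m+1}| = 3|S_m| + 2 = 3(3^{m+1} − 1) + 2 = 3^{m+2} − 3 + 2 = 3^{m+2} − 1.
Hence |S_i| = 3^{i+1} − 1 for every i ≥ 0, by induction.

|S_i| = 3^{i+1} − 1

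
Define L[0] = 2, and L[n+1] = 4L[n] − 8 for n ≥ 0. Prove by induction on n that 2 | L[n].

Base case: L[0] = 2 = 2·1, so 2 | L[0].
Assume 2 | L[k], so L[k] = 2t for some integer t.
Then L[k+1] = 4L[k] − 8 = 4·(2t) − 8 = 2(4t − 4), so 2 | L[k+1].
By induction, 2 | L[n] for all n ≥ 0.

2 | L[n]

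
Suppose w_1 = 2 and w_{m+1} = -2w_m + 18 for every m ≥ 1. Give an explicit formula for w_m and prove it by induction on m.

Claim: w_m = 2·(-2)^m + 6.

Base case: w_1 = 2, and 2·(-2)^1 + 6 = -4 + 6 = 2.
Assume w_j = 2·(-2)^j + 6 for some j ≥ 1.
Then w_{j+1} = -2w_j + 18 = -2·(2·(-2)^j + 6) + 18 = -4·(-2)^j − 12 + 18 = 2·(-2)^{j+1} + 6.
Hence w_m = 2·(-2)^m + 6 for every m ≥ 1, by induction.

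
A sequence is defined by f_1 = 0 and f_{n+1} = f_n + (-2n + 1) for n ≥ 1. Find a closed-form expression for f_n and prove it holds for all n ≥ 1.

Claim: f_n = -n^2 + 2n − 1.

Base case: f_1 = 0, and -1^2 + 2·1 − 1 = 0.
Assume f_m = -m^2 + 2m − 1.
Then f_{m+1} = f_m + (-2m + 1) = (-m^2 + 2m − 1) + (-2m + 1) = -m^2,
and -(m+1)^2 + 2·(m+1) − 1 = -m^2.
By induction, f_n = -n^2 + 2n − 1 for all n ≥ 1.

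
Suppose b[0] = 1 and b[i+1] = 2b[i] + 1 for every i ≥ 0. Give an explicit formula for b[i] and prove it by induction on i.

Claim: b[i] = 2^{i+1} − 1.

Base case: b[0] = 1, and 2^{0+1} − 1 = 2 − 1 = 1.
Assume b[j] = 2^{j+1} − 1 for some j ≥ 0.
Then b[j+1] = 2b[j] + 1 = 2·(2^{j+1} − 1) + 1 = 2^{j+2} − 2 + 1 = 2^{j+2} − 1.
So the formula holds for j+1, and by induction b[i] = 2^{i+1} − 1 for all i ≥ 0.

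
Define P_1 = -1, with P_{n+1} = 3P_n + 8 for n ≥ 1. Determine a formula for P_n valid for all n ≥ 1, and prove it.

Claim: P_n = 3^n − 4.

Base case: P_1 = -1, and 3^1 − 4 = 3 − 4 = -1.
Assume P_r = 3^r − 4 for some r ≥ 1.
Then P_{r+1} = 3P_r + 8 = 3·(3^r − 4) + 8 = 3^{r+1} − 12 + 8 = 3^{r+1} − 4.
So the formula holds for r+1, and by induction P_n = 3^n − 4 for all n ≥ 1.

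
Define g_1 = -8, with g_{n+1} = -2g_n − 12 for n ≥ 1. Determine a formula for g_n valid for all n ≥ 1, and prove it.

Claim: g_n = 2·(-2)^n − 4.

Base case: g_1 = -8, and 2·(-2)^1 − 4 = -4 − 4 = -8.
Assume g_j = 2·(-2)^j − 4 for some j ≥ 1.
Then g_{j+1} = -2g_j − 12 = -2·(2·(-2)^j − 4) − 12 = -4·(-2)^j + 8 − 12 = 2·(-2)^{j+1} − 4.
By induction, g_n = 2·(-2)^n − 4 for all n ≥ 1.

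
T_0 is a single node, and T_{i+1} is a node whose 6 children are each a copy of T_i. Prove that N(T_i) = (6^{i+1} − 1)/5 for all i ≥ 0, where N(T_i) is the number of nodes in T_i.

Base case: N(T_0) = 1, and (6^{0+1} − 1)/5 = 1.
Assume N(T_k) = (6^{k+1} − 1)/5.
Then N(T_{k+1}) = 1 + 6N(T_k) = 1 + 6·(6^{k+1} − 1)/5 = 1 + (6^{k+2} − 6)/5 = (5 + 6^{k+2} − 6)/5 = (6^{k+2} − 1)/5.
By induction, N(T_i) = (6^{i+1} − 1)/5 for all i ≥ 0.

N(T_i) = (6^{i+1} − 1)/5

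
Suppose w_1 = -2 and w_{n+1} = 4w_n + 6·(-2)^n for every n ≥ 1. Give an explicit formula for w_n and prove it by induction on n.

Claim: w_n = -4^n − (-2)^n.

Base case: w_1 = -2, and -4^1 − (-2)^1 = -4 + 2 = -2.
Assume w_k = -4^k − (-2)^k for some k ≥ 1.
Then w_{k+1} = 4w_k + 6·(-2)^k = 4·(-4^k − (-2)^k) + 6·(-2)^k = -4^{k+1} − 4·(-2)^k + 6·(-2)^k = -4^{k+1} + 2·(-2)^k = -4^{k+1} − (-2)^{k+1}.
Hence w_n = -4^n − (-2)^n for every n ≥ 1, by induction.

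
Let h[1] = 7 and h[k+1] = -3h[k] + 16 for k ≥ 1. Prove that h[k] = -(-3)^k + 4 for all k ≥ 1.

Base case: h[1] = 7, and -(-3)^1 + 4 = 3 + 4 = 7.
Assume h[j] = -(-3)^j + 4 for some j ≥ 1.
Then h[j+1] = -3h[j] + 16 = -3·(-(-3)^j + 4) + 16 = 3·(-3)^j − 12 + 16 = -(-3)^{j+1} + 4.
This completes the inductive step, so h[k] = -(-3)^k + 4 for all k ≥ 1.

h[k] = -(-3)^k + 4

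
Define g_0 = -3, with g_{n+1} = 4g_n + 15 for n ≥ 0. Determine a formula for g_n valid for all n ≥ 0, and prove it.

Claim: g_n = 2·4^n − 5.

Base case: g_0 = -3, and 2·4^0 − 5 = 2 − 5 = -3.
Assume g_r = 2·4^r − 5 for some r ≥ 0.
Then g_{r+1} = 4g_r + 15 = 4·(2·4^r − 5) + 15 = 8·4^r − 20 + 15 = 2·4^{r+1} − 5.
So the formula holds for r+1, and by induction g_n = 2·4^n − 5 for all n ≥ 0.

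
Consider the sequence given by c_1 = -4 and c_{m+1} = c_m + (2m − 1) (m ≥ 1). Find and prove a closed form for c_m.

Claim: c_m = m^2 − 2m − 3.

Base case: c_1 = -4, and 1^2 − 2·1 − 3 = -4.
Assume c_r = r^2 − 2r − 3.
Then c_{r+1} = c_r + (2r − 1) = (r^2 − 2r − 3) + (2r − 1) = r^2 − 4,
and (r+1)^2 − 2·(r+1) − 3 = r^2 − 4.
This completes the inductive step, so c_m = m^2 − 2m − 3 for all m ≥ 1.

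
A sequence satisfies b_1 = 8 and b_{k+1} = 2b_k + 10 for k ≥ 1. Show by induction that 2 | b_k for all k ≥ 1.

Base case: b_1 = 8 = 2·4, so 2 | b_1.
Assume 2 | b_j, so b_j = 2t for some integer t.
Then b_{j+1} = 2b_j + 10 = 2·(2t) + 10 = 2(2t + 5), so 2 | b_{j+1}.
By induction, 2 | b_k for all k ≥ 1.

2 | b_k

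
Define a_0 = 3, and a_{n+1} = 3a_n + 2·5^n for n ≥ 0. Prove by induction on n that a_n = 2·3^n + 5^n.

Base case: a_0 = 3, and 2·3^0 + 5^0 = 2 + 1 = 3.
Assume a_k = 2·3^k + 5^k for some k ≥ 0.
Then a_{k+1} = 3a_k + 2·5^k = 3·(2·3^k + 5^k) + 2·5^k = 2·3^{k+1} + 3·5^k + 2·5^k = 2·3^{k+1} + 5·5^k = 2·3^{k+1} + 5^{k+1}.
So the formula holds for k+1, and by induction a_n = 2·3^n + 5^n for all n ≥ 0.

a_n = 2·3^n + 5^n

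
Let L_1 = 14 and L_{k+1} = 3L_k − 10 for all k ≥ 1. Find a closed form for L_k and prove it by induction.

Claim: L_k = 3^{k+1} + 5.

Base case: L_1 = 14, and 3^{1+1} + 5 = 9 + 5 = 14.
Assume L_m = 3^{m+1} + 5 for some m ≥ 1.
Then L_{m+1} = 3L_m − 10 = 3·(3^{m+1} + 5) − 10 = 3^{m+2} + 15 − 10 = 3^{m+2} + 5.
So the formula holds for m+1, and by induction L_k = 3^{k+1} + 5 for all k ≥ 1.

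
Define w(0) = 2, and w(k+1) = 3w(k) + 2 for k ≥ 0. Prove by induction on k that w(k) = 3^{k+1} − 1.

Base case: w(0) = 2, and 3^{0+1} − 1 = 3 − 1 = 2.
Assume w(r) = 3^{r+1} − 1 for some r ≥ 0.
Then w(r+1) = 3w(r) + 2 = 3·(3^{r+1} − 1) + 2 = 3^{r+2} − 3 + 2 = 3^{r+2} − 1.
So the formula holds for r+1, and by induction w(k) = 3^{k+1} − 1 for all k ≥ 0.

w(k) = 3^{k+1} − 1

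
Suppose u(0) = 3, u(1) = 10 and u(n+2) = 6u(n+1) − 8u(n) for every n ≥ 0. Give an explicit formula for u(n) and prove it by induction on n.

Claim: u(n) = 2·4^n + 2^n.

Base cases: u(0) = 3 and 2·4^0 + 2^0 = 3; u(1) = 10 and 2·4^1 + 2^1 = 10.
Assume u(j) = 2·4^j + 2^j for all 0 ≤ j ≤ m, where m ≥ 1.
Then u(m+1) = 6u(m) − 8u(m−1) = 6·(2·4^m + 2^m) − 8·(2·4^{m−1} + 2^{m−1}) = 2·(6·4 − 8)4^{m−1} + (6·2 − 8)2^{m−1} = 32·4^{m−1} + 4·2^{m−1} = 2·4^{m+1} + 2^{m+1}.
Hence u(n) = 2·4^n + 2^n for every n ≥ 0, by strong induction.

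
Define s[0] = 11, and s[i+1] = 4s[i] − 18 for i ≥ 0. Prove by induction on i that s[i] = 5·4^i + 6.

Base case: s[0] = 11, and 5·4^0 + 6 = 5 + 6 = 11.
Assume s[r] = 5·4^r + 6 for some r ≥ 0.
Then s[r+1] = 4s[r] − 18 = 4·(5·4^r + 6) − 18 = 20·4^r + 24 − 18 = 5·4^{r+1} + 6.
By induction, s[i] = 5·4^i + 6 for all i ≥ 0.

s[i] = 5·4^i + 6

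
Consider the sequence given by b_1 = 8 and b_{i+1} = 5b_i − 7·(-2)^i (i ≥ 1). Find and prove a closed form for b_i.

Claim: b_i = 2·5^i + (-2)^i.

Base case: b_1 = 8, and 2·5^1 + (-2)^1 = 10 − 2 = 8.
Assume b_m = 2·5^m + (-2)^m for some m ≥ 1.
Then b_{m+1} = 5b_m − 7·(-2)^m = 5·(2·5^m + (-2)^m) − 7·(-2)^m = 2·5^{m+1} + 5·(-2)^m − 7·(-2)^m = 2·5^{m+1} − 2·(-2)^m = 2·5^{m+1} + (-2)^{m+1}.
This completes the inductive step, so b_i = 2·5^i + (-2)^i for all i ≥ 1.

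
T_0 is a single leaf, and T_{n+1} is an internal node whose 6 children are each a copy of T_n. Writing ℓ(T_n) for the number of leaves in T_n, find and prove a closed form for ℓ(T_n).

Claim: ℓ(T_n) = 6^n.

Base case: ℓ(T_0) = 1, and 6^0 = 1.
Assume ℓ(T_r) = 6^r.
Then ℓ(T_{r+1}) = 6·ℓ(T_r) = 6·6^r = 6^{r+1}.
So the formula holds for r+1, and by induction ℓ(T_n) = 6^n for all n ≥ 0.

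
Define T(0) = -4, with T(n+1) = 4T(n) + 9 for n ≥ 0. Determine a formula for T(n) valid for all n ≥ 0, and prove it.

Claim: T(n) = -4^n − 3.

Base case: T(0) = -4, and -4^0 − 3 = -1 − 3 = -4.
Assume T(m) = -4^m − 3 for some m ≥ 0.
Then T(m+1) = 4T(m) + 9 = 4·(-4^m − 3) + 9 = -4^{m+1} − 12 + 9 = -4^{m+1} − 3.
This completes the inductive step, so T(n) = -4^n − 3 for all n ≥ 0.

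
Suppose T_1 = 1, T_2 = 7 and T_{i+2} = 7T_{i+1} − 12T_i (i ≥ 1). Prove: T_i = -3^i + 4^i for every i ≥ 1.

Base cases: T_1 = 1 and -3^1 + 4^1 = 1; T_2 = 7 and -3^2 + 4^2 = 7.
Assume T_t = -3^t + 4^t for all 1 ≤ t ≤ j, where j ≥ 2.
Then T_{j+1} = 7T_j − 12T_{j−1} = 7·(-3^j + 4^j) − 12·(-3^{j−1} + 4^{j−1}) = -(7·3 − 12)3^{j−1} + (7·4 − 12)4^{j−1} = -9·3^{j−1} + 16·4^{j−1} = -3^{j+1} + 4^{j+1}.
This completes the inductive step, so T_i = -3^i + 4^i for all i ≥ 1.

T_i = -3^i + 4^i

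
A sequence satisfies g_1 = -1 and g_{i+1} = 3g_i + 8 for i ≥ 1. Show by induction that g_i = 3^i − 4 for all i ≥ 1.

Base case: g_1 = -1, and 3^1 − 4 = 3 − 4 = -1.
Assume g_m = 3^m − 4 for some m ≥ 1.
Then g_{m+1} = 3g_m + 8 = 3·(3^m − 4) + 8 = 3^{m+1} − 12 + 8 = 3^{m+1} − 4.
This completes the inductive step, so g_i = 3^i − 4 for all i ≥ 1.

g_i = 3^i − 4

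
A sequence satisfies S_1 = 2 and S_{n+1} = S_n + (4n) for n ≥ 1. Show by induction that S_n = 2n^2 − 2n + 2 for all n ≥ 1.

Base case: S_1 = 2, and 2·1^2 − 2·1 + 2 = 2.
Assume S_r = 2r^2 − 2r + 2.
Then S_{r+1} = S_r + (4r) = (2r^2 − 2r + 2) + (4r) = 2r^2 + 2r + 2,
and 2·(r+1)^2 − 2·(r+1) + 2 = 2r^2 + 2r + 2.
Hence S_n = 2n^2 − 2n + 2 for every n ≥ 1, by induction.

S_n = 2n^2 − 2n + 2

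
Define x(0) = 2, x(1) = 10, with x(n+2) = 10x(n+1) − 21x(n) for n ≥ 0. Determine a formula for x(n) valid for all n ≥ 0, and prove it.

Claim: x(n) = 7^n + 3^n.

Base cases: x(0) = 2 and 7^0 + 3^0 = 2; x(1) = 10 and 7^1 + 3^1 = 10.
Assume x(j) = 7^j + 3^j for all 0 ≤ j ≤ k, where k ≥ 1.
Then x(k+1) = 10x(k) − 21x(k−1) = 10·(7^k + 3^k) − 21·(7^{k−1} + 3^{k−1}) = (10·7 − 21)7^{k−1} + (10·3 − 21)3^{k−1} = 49·7^{k−1} + 9·3^{k−1} = 7^{k+1} + 3^{k+1}.
Hence x(n) = 7^n + 3^n for every n ≥ 0, by strong induction.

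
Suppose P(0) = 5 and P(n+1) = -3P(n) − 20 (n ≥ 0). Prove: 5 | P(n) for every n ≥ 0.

Base case: P(0) = 5 = 5·1, so 5 | P(0).
Assume 5 | P(m), so P(m) = 5t for some integer t.
Then P(m+1) = -3P(m) − 20 = -3·(5t) − 20 = 5(-3t − 4), so 5 | P(m+1).
So the property holds for m+1, and by induction 5 | P(n) for all n ≥ 0.

5 | P(n)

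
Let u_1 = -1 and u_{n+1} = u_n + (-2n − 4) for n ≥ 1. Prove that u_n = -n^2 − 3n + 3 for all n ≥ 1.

Base case: u_1 = -1, and -1^2 − 3·1 + 3 = -1.
Assume u_j = -j^2 − 3j + 3.
Then u_{j+1} = u_j + (-2j − 4) = (-j^2 − 3j + 3) + (-2j − 4) = -j^2 − 5j − 1,
and -(j+1)^2 − 3·(j+1) + 3 = -j^2 − 5j − 1.
Hence u_n = -n^2 − 3n + 3 for every n ≥ 1, by induction.

u_n = -n^2 − 3n + 3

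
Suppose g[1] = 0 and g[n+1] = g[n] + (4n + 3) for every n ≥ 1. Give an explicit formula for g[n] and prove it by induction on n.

Claim: g[n] = 2n^2 + n − 3.

Base case: g[1] = 0, and 2·1^2 + 1 − 3 = 0.
Assume g[j] = 2j^2 + j − 3.
Then g[j+1] = g[j] + (4j + 3) = (2j^2 + j − 3) + (4j + 3) = 2j^2 + 5j,
and 2·(j+1)^2 + (j+1) − 3 = 2j^2 + 5j.
Hence g[n] = 2n^2 + n − 3 for every n ≥ 1, by induction.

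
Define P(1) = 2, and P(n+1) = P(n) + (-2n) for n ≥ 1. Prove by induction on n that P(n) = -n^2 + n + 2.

Base case: P(1) = 2, and -1^2 + 1 + 2 = 2.
Assume P(k) = -k^2 + k + 2.
Then P(k+1) = P(k) + (-2k) = (-k^2 + k + 2) + (-2k) = -k^2 − k + 2,
and -(k+1)^2 + (k+1) + 2 = -k^2 − k + 2.
By induction, P(n) = -n^2 + n + 2 for all n ≥ 1.

P(n) = -n^2 + n + 2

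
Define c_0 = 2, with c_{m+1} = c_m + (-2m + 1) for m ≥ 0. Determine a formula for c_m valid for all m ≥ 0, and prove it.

Claim: c_m = -m^2 + 2m + 2.

Base case: c_0 = 2, and -0^2 + 2·0 + 2 = 2.
Assume c_k = -k^2 + 2k + 2.
Then c_{k+1} = c_k + (-2k + 1) = (-k^2 + 2k + 2) + (-2k + 1) = -k^2 + 3,
and -(k+1)^2 + 2·(k+1) + 2 = -k^2 + 3.
Hence c_m = -m^2 + 2m + 2 for every m ≥ 0, by induction.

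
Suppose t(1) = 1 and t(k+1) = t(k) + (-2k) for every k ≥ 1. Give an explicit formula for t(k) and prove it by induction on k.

Claim: t(k) = -k^2 + k + 1.

Base case: t(1) = 1, and -1^2 + 1 + 1 = 1.
Assume t(j) = -j^2 + j + 1.
Then t(j+1) = t(j) + (-2j) = (-j^2 + j + 1) + (-2j) = -j^2 − j + 1,
and -(j+1)^2 + (j+1) + 1 = -j^2 − j + 1.
Hence t(k) = -k^2 + k + 1 for every k ≥ 1, by induction.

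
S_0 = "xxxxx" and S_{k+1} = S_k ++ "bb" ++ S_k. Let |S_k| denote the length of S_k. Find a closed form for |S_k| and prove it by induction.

Claim: |S_k| = 7·2^k − 2.

Base case: |S_0| = 5, and 7·2^0 − 2 = 5.
Assume |S_m| = 7·2^m − 2.
Then |S_{m+1}| = |S_m| + 2 + |S_m| = 2|S_m| + 2 = 2(7·2^m − 2) + 2 = 7·2^{m+1} − 4 + 2 = 7·2^{m+1} − 2.
So the formula holds for m+1, and by induction |S_k| = 7·2^k − 2 for all k ≥ 0.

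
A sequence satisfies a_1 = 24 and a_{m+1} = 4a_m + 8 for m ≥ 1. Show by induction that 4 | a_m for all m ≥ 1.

Base case: a_1 = 24 = 4·6, so 4 | a_1.
Assume 4 | a_j, so a_j = 4t for some integer t.
Then a_{j+1} = 4a_j + 8 = 4·(4t) + 8 = 4(4t + 2), so 4 | a_{j+1}.
So the property holds for j+1, and by induction 4 | a_m for all m ≥ 1.

4 | a_m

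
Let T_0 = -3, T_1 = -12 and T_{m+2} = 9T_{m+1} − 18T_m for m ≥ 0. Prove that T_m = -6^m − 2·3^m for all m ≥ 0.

Base cases: T_0 = -3 and -6^0 − 2·3^0 = -3; T_1 = -12 and -6^1 − 2·3^1 = -12.
Assume T_j = -6^j − 2·3^j for all 0 ≤ j ≤ k, where k ≥ 1.
Then T_{k+1} = 9T_k − 18T_{k−1} = 9·(-6^k − 2·3^k) − 18·(-6^{k−1} − 2·3^{k−1}) = -(9·6 − 18)6^{k−1} − 2·(9·3 − 18)3^{k−1} = -36·6^{k−1} − 18·3^{k−1} = -6^{k+1} − 2·3^{k+1}.
By strong induction, T_m = -6^m − 2·3^m for all m ≥ 0.

T_m = -6^m − 2·3^m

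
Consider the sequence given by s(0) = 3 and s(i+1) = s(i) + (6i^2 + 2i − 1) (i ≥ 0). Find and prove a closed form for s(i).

Claim: s(i) = 2i^3 − 2i^2 − i + 3.

Base case: s(0) = 3, and 2·0^3 − 2·0^2 − 0 + 3 = 3.
Assume s(m) = 2m^3 − 2m^2 − m + 3.
Then s(m+1) = s(m) + (6m^2 + 2m − 1) = (2m^3 − 2m^2 − m + 3) + (6m^2 + 2m − 1) = 2m^3 + 4m^2 + m + 2,
and 2·(m+1)^3 − 2·(m+1)^2 − (m+1) + 3 = 2m^3 + 4m^2 + m + 2.
By induction, s(i) = 2i^3 − 2i^2 − i + 3 for all i ≥ 0.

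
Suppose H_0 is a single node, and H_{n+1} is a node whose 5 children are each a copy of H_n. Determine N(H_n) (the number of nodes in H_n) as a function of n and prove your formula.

Claim: N(H_n) = (5^{n+1} − 1)/4.

Base case: N(H_0) = 1, and (5^{0+1} − 1)/4 = 1.
Assume N(H_k) = (5^{k+1} − 1)/4.
Then N(H_{k+1}) = 1 + 5N(H_k) = 1 + 5·(5^{k+1} − 1)/4 = 1 + (5^{k+2} − 5)/4 = (4 + 5^{k+2} − 5)/4 = (5^{k+2} − 1)/4.
This completes the inductive step, so N(H_n) = (5^{n+1} − 1)/4 for all n ≥ 0.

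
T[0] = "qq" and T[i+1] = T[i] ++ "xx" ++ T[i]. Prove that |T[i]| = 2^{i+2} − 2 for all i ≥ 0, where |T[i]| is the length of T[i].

Base case: |T[0]| = 2, and 2^{0+2} − 2 = 2.
Assume |T[m]| = 2^{m+2} − 2.
Then |T[m+1]| = |T[m]| + 2 + |T[m]| = 2|T[m]| + 2 = 2(2^{m+2} − 2) + 2 = 2^{m+3} − 4 + 2 = 2^{m+3} − 2.
So the formula holds for m+1, and by induction |T[i]| = 2^{i+2} − 2 for all i ≥ 0.

|T[i]| = 2^{i+2} − 2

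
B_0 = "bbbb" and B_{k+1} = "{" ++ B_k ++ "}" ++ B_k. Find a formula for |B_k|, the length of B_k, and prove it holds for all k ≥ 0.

Claim: |B_k| = 6·2^k − 2.

Base case: |B_0| = 4, and 6·2^0 − 2 = 4.
Assume |B_r| = 6·2^r − 2.
Then |B_{r+1}| = 1 + |B_r| + 1 + |B_r| = 2|B_r| + 2 = 2(6·2^r − 2) + 2 = 6·2^{r+1} − 4 + 2 = 6·2^{r+1} − 2.
Hence |B_k| = 6·2^k − 2 for every k ≥ 0, by induction.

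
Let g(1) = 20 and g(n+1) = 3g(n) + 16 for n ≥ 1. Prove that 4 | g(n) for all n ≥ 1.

Base case: g(1) = 20 = 4·5, so 4 | g(1).
Assume 4 | g(r), so g(r) = 4t for some integer t.
Then g(r+1) = 3g(r) + 16 = 3·(4t) + 16 = 4(3t + 4), so 4 | g(r+1).
By induction, 4 | g(n) for all n ≥ 1.

4 | g(n)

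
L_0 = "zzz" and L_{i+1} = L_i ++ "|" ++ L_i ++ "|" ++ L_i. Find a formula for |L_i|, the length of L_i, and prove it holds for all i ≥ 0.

Claim: |L_i| = 4·3^i − 1.

Base case: |L_0| = 3, and 4·3^0 − 1 = 3.
Assume |L_r| = 4·3^r − 1.
Then |L_{r+1}| = 3|L_r| + 2 = 3(4·3^r − 1) + 2 = 4·3^{r+1} − 3 + 2 = 4·3^{r+1} − 1.
This completes the inductive step, so |L_i| = 4·3^i − 1 for all i ≥ 0.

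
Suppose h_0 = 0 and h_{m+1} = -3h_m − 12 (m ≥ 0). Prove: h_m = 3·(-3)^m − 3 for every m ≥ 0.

Base case: h_0 = 0, and 3·(-3)^0 − 3 = 3 − 3 = 0.
Assume h_r = 3·(-3)^r − 3 for some r ≥ 0.
Then h_{r+1} = -3h_r − 12 = -3·(3·(-3)^r − 3) − 12 = -9·(-3)^r + 9 − 12 = 3·(-3)^{r+1} − 3.
By induction, h_m = 3·(-3)^m − 3 for all m ≥ 0.

h_m = 3·(-3)^m − 3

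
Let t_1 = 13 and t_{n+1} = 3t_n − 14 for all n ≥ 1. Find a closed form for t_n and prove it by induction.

Claim: t_n = 2·3^n + 7.

Base case: t_1 = 13, and 2·3^1 + 7 = 6 + 7 = 13.
Assume t_m = 2·3^m + 7 for some m ≥ 1.
Then t_{m+1} = 3t_m − 14 = 3·(2·3^m + 7) − 14 = 6·3^m + 21 − 14 = 2·3^{m+1} + 7.
This completes the inductive step, so t_n = 2·3^n + 7 for all n ≥ 1.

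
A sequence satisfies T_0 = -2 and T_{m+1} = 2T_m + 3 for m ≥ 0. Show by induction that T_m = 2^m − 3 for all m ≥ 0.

Base case: T_0 = -2, and 2^0 − 3 = 1 − 3 = -2.
Assume T_r = 2^r − 3 for some r ≥ 0.
Then T_{r+1} = 2T_r + 3 = 2·(2^r − 3) + 3 = 2^{r+1} − 6 + 3 = 2^{r+1} − 3.
This completes the inductive step, so T_m = 2^m − 3 for all m ≥ 0.

T_m = 2^m − 3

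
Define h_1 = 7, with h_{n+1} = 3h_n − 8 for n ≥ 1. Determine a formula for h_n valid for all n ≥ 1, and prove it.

Claim: h_n = 3^n + 4.

Base case: h_1 = 7, and 3^1 + 4 = 3 + 4 = 7.
Assume h_m = 3^m + 4 for some m ≥ 1.
Then h_{m+1} = 3h_m − 8 = 3·(3^m + 4) − 8 = 3^{m+1} + 12 − 8 = 3^{m+1} + 4.
This completes the inductive step, so h_n = 3^n + 4 for all n ≥ 1.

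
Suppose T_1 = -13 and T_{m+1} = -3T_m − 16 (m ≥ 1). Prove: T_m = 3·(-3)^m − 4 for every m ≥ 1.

Base case: T_1 = -13, and 3·(-3)^1 − 4 = -9 − 4 = -13.
Assume T_j = 3·(-3)^j − 4 for some j ≥ 1.
Then T_{j+1} = -3T_j − 16 = -3·(3·(-3)^j − 4) − 16 = -9·(-3)^j + 12 − 16 = 3·(-3)^{j+1} − 4.
By induction, T_m = 3·(-3)^m − 4 for all m ≥ 1.

T_m = 3·(-3)^m − 4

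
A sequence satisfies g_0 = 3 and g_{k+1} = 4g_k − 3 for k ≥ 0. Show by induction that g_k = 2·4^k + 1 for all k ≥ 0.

Base case: g_0 = 3, and 2·4^0 + 1 = 2 + 1 = 3.
Assume g_m = 2·4^m + 1 for some m ≥ 0.
Then g_{m+1} = 4g_m − 3 = 4·(2·4^m + 1) − 3 = 8·4^m + 4 − 3 = 2·4^{m+1} + 1.
Hence g_k = 2·4^k + 1 for every k ≥ 0, by induction.

g_k = 2·4^k + 1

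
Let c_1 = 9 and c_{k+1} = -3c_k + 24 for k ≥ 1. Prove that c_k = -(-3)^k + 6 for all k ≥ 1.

Base case: c_1 = 9, and -(-3)^1 + 6 = 3 + 6 = 9.
Assume c_m = -(-3)^m + 6 for some m ≥ 1.
Then c_{m+1} = -3c_m + 24 = -3·(-(-3)^m + 6) + 24 = 3·(-3)^m − 18 + 24 = -(-3)^{m+1} + 6.
So the formula holds for m+1, and by induction c_k = -(-3)^k + 6 for all k ≥ 1.

c_k = -(-3)^k + 6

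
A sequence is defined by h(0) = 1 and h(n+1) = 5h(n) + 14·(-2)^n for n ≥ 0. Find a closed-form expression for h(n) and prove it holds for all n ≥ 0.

Claim: h(n) = 3·5^n − 2·(-2)^n.

Base case: h(0) = 1, and 3·5^0 − 2·(-2)^0 = 3 − 2 = 1.
Assume h(r) = 3·5^r − 2·(-2)^r for some r ≥ 0.
Then h(r+1) = 5h(r) + 14·(-2)^r = 5·(3·5^r − 2·(-2)^r) + 14·(-2)^r = 3·5^{r+1} − 10·(-2)^r + 14·(-2)^r = 3·5^{r+1} + 4·(-2)^r = 3·5^{r+1} − 2·(-2)^{r+1}.
Hence h(n) = 3·5^n − 2·(-2)^n for every n ≥ 0, by induction.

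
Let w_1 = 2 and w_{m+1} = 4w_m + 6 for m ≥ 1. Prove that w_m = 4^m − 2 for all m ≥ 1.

Base case: w_1 = 2, and 4^1 − 2 = 4 − 2 = 2.
Assume w_r = 4^r − 2 for some r ≥ 1.
Then w_{r+1} = 4w_r + 6 = 4·(4^r − 2) + 6 = 4^{r+1} − 8 + 6 = 4^{r+1} − 2.
This completes the inductive step, so w_m = 4^m − 2 for all m ≥ 1.

w_m = 4^m − 2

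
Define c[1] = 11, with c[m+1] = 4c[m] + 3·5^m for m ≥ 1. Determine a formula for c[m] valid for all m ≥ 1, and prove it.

Claim: c[m] = -4^m + 3·5^m.

Base case: c[1] = 11, and -4^1 + 3·5^1 = -4 + 15 = 11.
Assume c[k] = -4^k + 3·5^k for some k ≥ 1.
Then c[k+1] = 4c[k] + 3·5^k = 4·(-4^k + 3·5^k) + 3·5^k = -4^{k+1} + 12·5^k + 3·5^k = -4^{k+1} + 15·5^k = -4^{k+1} + 3·5^{k+1}.
So the formula holds for k+1, and by induction c[m] = -4^m + 3·5^m for all m ≥ 1.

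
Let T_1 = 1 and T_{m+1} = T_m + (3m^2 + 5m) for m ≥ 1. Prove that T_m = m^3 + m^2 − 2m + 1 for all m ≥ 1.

Base case: T_1 = 1, and 1^3 + 1^2 − 2·1 + 1 = 1.
Assume T_k = k^3 + k^2 − 2k + 1.
Then T_{k+1} = T_k + (3k^2 + 5k) = (k^3 + k^2 − 2k + 1) + (3k^2 + 5k) = k^3 + 4k^2 + 3k + 1,
and (k+1)^3 + (k+1)^2 − 2·(k+1) + 1 = k^3 + 4k^2 + 3k + 1.
Hence T_m = m^3 + m^2 − 2m + 1 for every m ≥ 1, by induction.

T_m = m^3 + m^2 − 2m + 1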